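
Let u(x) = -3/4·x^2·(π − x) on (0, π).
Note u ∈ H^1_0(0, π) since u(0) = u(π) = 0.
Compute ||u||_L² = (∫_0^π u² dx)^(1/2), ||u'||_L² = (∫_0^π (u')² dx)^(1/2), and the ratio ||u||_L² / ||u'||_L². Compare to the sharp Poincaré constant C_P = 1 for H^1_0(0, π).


||u||_L² / ||u'||_L² = sqrt(14)*π/14 < C_P = 1.

u(x) = -3/4·x^2·(π − x), so u'(x) = 3*x*(3*x - 2*π)/4.
u(x) = -3/4·x^2·(π − x) vanishes at x = 0 and x = π, so u ∈ H^1_0(0, π). Differentiate via the product rule and integrate the resulting polynomials term by term.
  ∫_0^π u² dx = ∫_0^π (9*x^6/16 - 9*π*x^5/8 + 9*π^2*x^4/16) dx. Term by term:
    ∫_0^π 9*x^6/16 dx = 9*π^7/112;  ∫_0^π -9*π*x^5/8 dx = -3*π^7/16;  ∫_0^π 9*π^2*x^4/16 dx = 9*π^7/80.
  Sum: 9*π^7/112 − 3*π^7/16 + 9*π^7/80 = 3*π^7/560.
  ∫_0^π (u')² dx = ∫_0^π (81*x^4/16 - 27*π*x^3/4 + 9*π^2*x^2/4) dx. Term by term:
    ∫_0^π 81*x^4/16 dx = 81*π^5/80;  ∫_0^π -27*π*x^3/4 dx = -27*π^5/16;  ∫_0^π 9*π^2*x^2/4 dx = 3*π^5/4.
  Sum: 81*π^5/80 − 27*π^5/16 + 3*π^5/4 = 3*π^5/40.
∫_0^π u² dx = 3*π^7/560, so ||u||_L² = sqrt(105)*π^(7/2)/140.
∫_0^π (u')² dx = 3*π^5/40, so ||u'||_L² = sqrt(30)*π^(5/2)/20.
Ratio ||u||_L² / ||u'||_L² = sqrt(14)*π/14.
Sharp Poincaré constant on H^1_0(0, π) is C_P = L/π = 1, achieved by sin(x).
A polynomial bump cannot attain the sharp Poincaré constant (only the first sine eigenfunction does), so the ratio is strictly less than C_P, consistent with ||u||_L² ≤ C_P ||u'||_L².


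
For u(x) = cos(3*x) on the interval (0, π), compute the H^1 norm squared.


||u||_{H^1(0,π)}^2 = 5*π

u'(x) = -3*sin(3*x).
Expand u² and (u')² and integrate term by term on (0, π), using: for integers n ≥ 1, ∫_0^π sin²(nx) dx = ∫_0^π cos²(nx) dx = π/2; for n ≠ n', ∫_0^π sin(nx)sin(n'x) dx = ∫_0^π cos(nx)cos(n'x) dx = 0; and by product-to-sum, ∫_0^π sin(nx)cos(n'x) dx = ½∫_0^π [sin((n+n')x) + sin((n−n')x)] dx, which is 0 when n+n' is even and 2n/(n²−n'²) when n+n' is odd (it need not vanish on (0, π)).
  u² squared terms: (1)²·∫cos(3x)² dx = 1·π/2 = π/2.
  So ∫_0^π u² dx = π/2.
  (u')² squared terms: (-3)²·∫sin(3x)² dx = 9·π/2 = 9*π/2.
  So ∫_0^π (u')² dx = 9*π/2.
||u||_{H^1}^2 = (π/2) + (9*π/2) = 5*π.


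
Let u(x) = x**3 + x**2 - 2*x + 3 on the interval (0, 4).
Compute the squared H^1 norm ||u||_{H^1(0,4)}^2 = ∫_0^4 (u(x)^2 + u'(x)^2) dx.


||u||_{H^1}^2 = 201788/35

The H^1 norm (squared) on an interval (0, L) is
  ||u||_{H^1}^2 = ∫_0^L u(x)^2 dx + ∫_0^L u'(x)^2 dx.
Compute u'(x) = 3*x**2 + 2*x - 2.
Then u(x)^2 = x**6 + 2*x**5 - 3*x**4 + 2*x**3 + 10*x**2 - 12*x + 9 and u'(x)^2 = 9*x**4 + 12*x**3 - 8*x**2 - 8*x + 4.
Integrate each monomial from 0 to 4 using ∫_0^4 c·x^n dx = c·4^(n+1)/(n+1):
  ∫_0^4 u(x)^2 dx = ∫_0^4 (x^6 + 2*x^5 - 3*x^4 + 2*x^3 + 10*x^2 - 12*x + 9) dx. Term by term:
    ∫_0^4 x^6 dx = 16384/7;  ∫_0^4 2*x^5 dx = 4096/3;  ∫_0^4 -3*x^4 dx = -3072/5;
    ∫_0^4 2*x^3 dx = 128;  ∫_0^4 10*x^2 dx = 640/3;  ∫_0^4 -12*x dx = -96;
    ∫_0^4 9 dx = 36.
  Sum: 16384/7 + 4096/3 − 3072/5 + 128 + 640/3 − 96 + 36 = 354148/105.
  ∫_0^4 u'(x)^2 dx = ∫_0^4 (9*x^4 + 12*x^3 - 8*x^2 - 8*x + 4) dx. Term by term:
    ∫_0^4 9*x^4 dx = 9216/5;  ∫_0^4 12*x^3 dx = 768;  ∫_0^4 -8*x^2 dx = -512/3;
    ∫_0^4 -8*x dx = -64;  ∫_0^4 4 dx = 16.
  Sum: 9216/5 + 768 − 512/3 − 64 + 16 = 35888/15.
Adding: ||u||_{H^1}^2 = 354148/105 + 35888/15 = 201788/35.


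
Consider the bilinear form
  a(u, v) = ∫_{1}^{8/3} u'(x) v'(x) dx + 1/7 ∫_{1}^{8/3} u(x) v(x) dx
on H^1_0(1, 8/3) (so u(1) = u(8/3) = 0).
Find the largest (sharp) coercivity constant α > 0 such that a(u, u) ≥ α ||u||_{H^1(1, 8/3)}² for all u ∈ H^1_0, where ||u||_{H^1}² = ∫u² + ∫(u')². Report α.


α = (25 + 63*π^2)/(7*(25 + 9*π^2))

Coercivity of a(·,·) on H^1_0(1, 8/3) means a(u, u) ≥ α ||u||_{H^1}² for every u ∈ H^1_0.
The interval has length L = 5/3, and Poincaré/coercivity depend only on L. Here a(u, u) = ∫(u')² + (1/7)·∫u².
Here 0 < c = 1/7 < 1. The condition a(u,u) ≥ α||u||_{H^1}² reads (1−α)∫(u')² ≥ (α−c)∫u². Any admissible α is ≤ 1 (rapidly oscillating u have ∫u²/∫(u')² → 0), and α = 1 would force 0 ≥ (1−c)∫u², impossible since c < 1; so 1−α > 0. By the sharp Poincaré inequality on H^1_0 of an interval of length L, ∫(u')² ≥ (π/L)²∫u² with equality for the first sine mode sin(π(x−x₀)/L) (x₀ the left endpoint), so the inequality holds for all u iff (1−α)(π/L)² ≥ α − c, i.e. α ≤ ((π/L)² + c)/((π/L)² + 1) = (1 + c(L/π)²)/(1 + (L/π)²). With (π/L)² = 9*π^2/25 and c = 1/7, the largest admissible constant is α = ((π/L)² + c)/((π/L)² + 1).
Simplifying, α = (25 + 63*π^2)/(7*(25 + 9*π^2)).


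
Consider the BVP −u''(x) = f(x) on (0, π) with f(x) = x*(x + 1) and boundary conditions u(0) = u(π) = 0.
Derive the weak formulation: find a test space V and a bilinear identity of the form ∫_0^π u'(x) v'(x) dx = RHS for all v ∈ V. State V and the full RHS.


V = H^1_0(0, π) (so v(0) = v(π) = 0); weak form: ∫_0^π u'v' dx = ∫_0^π (x*(x + 1)) v dx for all v ∈ V.

Multiply both sides by a test function v and integrate from 0 to π:
  ∫_0^π −u''(x) v(x) dx = ∫_0^π f(x) v(x) dx.
Integrate the LHS by parts once:
  ∫_0^π −u'' v dx = −[u'(x) v(x)]_0^π + ∫_0^π u'(x) v'(x) dx.
Thus ∫_0^π u'(x) v'(x) dx = ∫_0^π f(x) v(x) dx + [u'(x) v(x)]_0^π.
Choose V so that boundary terms are either known or forced to vanish.
u is Dirichlet: u(0) = u(π) = 0. Let V = H^1_0(0, π); then v(0) = v(π) = 0, and [u' v]_0^π = 0.
Weak formulation: find u (satisfying any essential BC) such that ∫_0^π u'(x) v'(x) dx = ∫_0^π f v dx for all v ∈ V.
Substituting f(x) = x*(x + 1), the right-hand side is ∫_0^π (x*(x + 1)) v dx.


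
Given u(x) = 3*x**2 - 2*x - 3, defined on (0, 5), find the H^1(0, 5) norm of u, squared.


||u||_{H^1}^2 = 13745/3

The H^1 norm (squared) on an interval (0, L) is
  ||u||_{H^1}^2 = ∫_0^L u(x)^2 dx + ∫_0^L u'(x)^2 dx.
Compute u'(x) = 6*x - 2.
Then u(x)^2 = 9*x**4 - 12*x**3 - 14*x**2 + 12*x + 9 and u'(x)^2 = 36*x**2 - 24*x + 4.
Integrate each monomial from 0 to 5 using ∫_0^5 c·x^n dx = c·5^(n+1)/(n+1):
  ∫_0^5 u(x)^2 dx = ∫_0^5 (9*x^4 - 12*x^3 - 14*x^2 + 12*x + 9) dx. Term by term:
    ∫_0^5 9*x^4 dx = 5625;  ∫_0^5 -12*x^3 dx = -1875;  ∫_0^5 -14*x^2 dx = -1750/3;
    ∫_0^5 12*x dx = 150;  ∫_0^5 9 dx = 45.
  Sum: 5625 − 1875 − 1750/3 + 150 + 45 = 10085/3.
  ∫_0^5 u'(x)^2 dx = ∫_0^5 (36*x^2 - 24*x + 4) dx. Term by term:
    ∫_0^5 36*x^2 dx = 1500;  ∫_0^5 -24*x dx = -300;  ∫_0^5 4 dx = 20.
  Sum: 1500 − 300 + 20 = 1220.
Adding: ||u||_{H^1}^2 = 10085/3 + 1220 = 13745/3.


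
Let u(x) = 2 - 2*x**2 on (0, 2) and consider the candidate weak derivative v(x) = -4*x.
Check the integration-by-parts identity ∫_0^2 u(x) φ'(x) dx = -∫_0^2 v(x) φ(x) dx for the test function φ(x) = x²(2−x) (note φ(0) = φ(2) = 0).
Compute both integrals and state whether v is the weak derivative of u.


LHS = 32/5, RHS = 32/5. Yes, v = u' weakly.

u(x) = 2 - 2*x**2, classical derivative u'(x) = -4*x.
φ(x) = x²(2−x), so φ'(x) = x*(4 - 3*x).
Note φ(0) = φ(2) = 0, so the boundary term u·φ vanishes.
LHS = ∫_0^2 u(x) φ'(x) dx = ∫_0^2 (6*x^4 - 8*x^3 - 6*x^2 + 8*x) dx. Term by term:
  ∫_0^2 6*x^4 dx = 192/5;  ∫_0^2 -8*x^3 dx = -32;  ∫_0^2 -6*x^2 dx = -16;
  ∫_0^2 8*x dx = 16.
Sum: 192/5 − 32 − 16 + 16 = 32/5.
So LHS = 32/5.
∫_0^2 v(x) φ(x) dx = ∫_0^2 (4*x^4 - 8*x^3) dx. Term by term:
  ∫_0^2 4*x^4 dx = 128/5;  ∫_0^2 -8*x^3 dx = -32.
Sum: 128/5 − 32 = -32/5.
So RHS = -∫_0^2 v(x) φ(x) dx = 32/5.
LHS = RHS, so the identity holds for this test φ.
Moreover u is smooth here and v(x) = u'(x) = -4*x pointwise, so the identity holds for every test function. Hence v is the weak derivative of u.


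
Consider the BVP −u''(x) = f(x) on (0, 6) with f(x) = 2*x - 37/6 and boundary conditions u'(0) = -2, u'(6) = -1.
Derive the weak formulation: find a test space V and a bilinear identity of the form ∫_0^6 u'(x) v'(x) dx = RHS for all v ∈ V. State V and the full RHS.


V = H^1(0, 6) (v unrestricted at boundary; u is determined up to an additive constant); weak form: ∫_0^6 u'v' dx = ∫_0^6 (2*x - 37/6) v dx − v(6) + 2·v(0) for all v ∈ V.

Multiply both sides by a test function v and integrate from 0 to 6:
  ∫_0^6 −u''(x) v(x) dx = ∫_0^6 f(x) v(x) dx.
Integrate the LHS by parts once:
  ∫_0^6 −u'' v dx = −[u'(x) v(x)]_0^6 + ∫_0^6 u'(x) v'(x) dx.
Thus ∫_0^6 u'(x) v'(x) dx = ∫_0^6 f(x) v(x) dx + [u'(x) v(x)]_0^6.
Choose V so that boundary terms are either known or forced to vanish.
u has inhomogeneous Neumann u'(0) = -2, u'(6) = -1. [u' v]_0^6 = (-1)·v(6) − (-2)·v(0) = − v(6) + 2·v(0). Take V = H^1(0, 6); boundary term becomes part of RHS.
Weak formulation: find u (satisfying any essential BC) such that ∫_0^6 u'(x) v'(x) dx = ∫_0^6 f v dx − v(6) + 2·v(0) for all v ∈ V (Neumann data are natural BCs: they enter the RHS as boundary terms).
Substituting f(x) = 2*x - 37/6, the right-hand side is ∫_0^6 (2*x - 37/6) v dx − v(6) + 2·v(0).
Compatibility check (pure Neumann): taking v ≡ 1 ∈ V gives 0 = ∫_0^6 f dx + (-1) − (-2), i.e. ∫_0^6 f dx must equal u'(0) − u'(6) = -1. Indeed ∫_0^6 (2*x - 37/6) dx = -1, so the data are compatible. The solution is then unique only up to an additive constant (fix it e.g. by requiring ∫_0^6 u dx = 0).


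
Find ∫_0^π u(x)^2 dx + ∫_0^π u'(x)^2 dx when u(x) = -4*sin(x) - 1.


||u||_{H^1(0,π)}^2 = 16 + 17*π

u'(x) = -4*cos(x).
Expand u² and (u')² and integrate term by term on (0, π), using: for integers n ≥ 1, ∫_0^π sin²(nx) dx = ∫_0^π cos²(nx) dx = π/2; for n ≠ n', ∫_0^π sin(nx)sin(n'x) dx = ∫_0^π cos(nx)cos(n'x) dx = 0; and by product-to-sum, ∫_0^π sin(nx)cos(n'x) dx = ½∫_0^π [sin((n+n')x) + sin((n−n')x)] dx, which is 0 when n+n' is even and 2n/(n²−n'²) when n+n' is odd (it need not vanish on (0, π)). For the constant mode: ∫_0^π 1 dx = π, ∫_0^π cos(nx) dx = 0, ∫_0^π sin(nx) dx = (1−(−1)^n)/n.
  u² squared terms: (-1)²·∫1 dx = 1·π = π;  (-4)²·∫sin(x)² dx = 16·π/2 = 8*π.
  u² cross terms: 2·(-1)·(-4)·∫1·sin(x) dx = 8·(2) = 16.
  So ∫_0^π u² dx = π + 8*π + 16 = 16 + 9*π.
  (u')² squared terms: (-4)²·∫cos(x)² dx = 16·π/2 = 8*π.
  So ∫_0^π (u')² dx = 8*π.
||u||_{H^1}^2 = (16 + 9*π) + (8*π) = 16 + 17*π.


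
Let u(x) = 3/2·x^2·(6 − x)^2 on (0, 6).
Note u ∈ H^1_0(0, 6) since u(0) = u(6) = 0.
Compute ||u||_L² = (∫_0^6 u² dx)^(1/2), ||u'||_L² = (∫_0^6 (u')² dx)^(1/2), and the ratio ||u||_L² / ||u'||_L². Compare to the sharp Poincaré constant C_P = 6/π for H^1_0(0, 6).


||u||_L² / ||u'||_L² = sqrt(3) < C_P = 6/π.

u(x) = 3/2·x^2·(6 − x)^2, so u'(x) = 6*x*(x - 6)*(x - 3).
u(x) = 3/2·x^2·(6 − x)^2 vanishes at x = 0 and x = 6, so u ∈ H^1_0(0, 6). Differentiate via the product rule and integrate the resulting polynomials term by term.
  ∫_0^6 u² dx = ∫_0^6 (9*x^8/4 - 54*x^7 + 486*x^6 - 1944*x^5 + 2916*x^4) dx. Term by term:
    ∫_0^6 9*x^8/4 dx = 2519424;  ∫_0^6 -54*x^7 dx = -11337408;  ∫_0^6 486*x^6 dx = 136048896/7;
    ∫_0^6 -1944*x^5 dx = -15116544;  ∫_0^6 2916*x^4 dx = 22674816/5.
  Sum: 2519424 − 11337408 + 136048896/7 − 15116544 + 22674816/5 = 1259712/35.
  ∫_0^6 (u')² dx = ∫_0^6 (36*x^6 - 648*x^5 + 4212*x^4 - 11664*x^3 + 11664*x^2) dx. Term by term:
    ∫_0^6 36*x^6 dx = 10077696/7;  ∫_0^6 -648*x^5 dx = -5038848;  ∫_0^6 4212*x^4 dx = 32752512/5;
    ∫_0^6 -11664*x^3 dx = -3779136;  ∫_0^6 11664*x^2 dx = 839808.
  Sum: 10077696/7 − 5038848 + 32752512/5 − 3779136 + 839808 = 419904/35.
∫_0^6 u² dx = 1259712/35, so ||u||_L² = 648*sqrt(105)/35.
∫_0^6 (u')² dx = 419904/35, so ||u'||_L² = 648*sqrt(35)/35.
Ratio ||u||_L² / ||u'||_L² = sqrt(3).
Sharp Poincaré constant on H^1_0(0, 6) is C_P = L/π = 6/π, achieved by sin(π/6·x).
A polynomial bump cannot attain the sharp Poincaré constant (only the first sine eigenfunction does), so the ratio is strictly less than C_P, consistent with ||u||_L² ≤ C_P ||u'||_L².


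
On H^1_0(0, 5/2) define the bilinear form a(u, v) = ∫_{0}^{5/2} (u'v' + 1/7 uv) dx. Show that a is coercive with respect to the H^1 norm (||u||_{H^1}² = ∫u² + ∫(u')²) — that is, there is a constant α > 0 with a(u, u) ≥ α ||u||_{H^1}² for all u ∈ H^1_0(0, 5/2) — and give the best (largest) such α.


α = (25 + 28*π^2)/(7*(25 + 4*π^2))

Coercivity of a(·,·) on H^1_0(0, 5/2) means a(u, u) ≥ α ||u||_{H^1}² for every u ∈ H^1_0.
The interval has length L = 5/2, and Poincaré/coercivity depend only on L. Here a(u, u) = ∫(u')² + (1/7)·∫u².
Here 0 < c = 1/7 < 1. The condition a(u,u) ≥ α||u||_{H^1}² reads (1−α)∫(u')² ≥ (α−c)∫u². Any admissible α is ≤ 1 (rapidly oscillating u have ∫u²/∫(u')² → 0), and α = 1 would force 0 ≥ (1−c)∫u², impossible since c < 1; so 1−α > 0. By the sharp Poincaré inequality on H^1_0 of an interval of length L, ∫(u')² ≥ (π/L)²∫u² with equality for the first sine mode sin(π(x−x₀)/L) (x₀ the left endpoint), so the inequality holds for all u iff (1−α)(π/L)² ≥ α − c, i.e. α ≤ ((π/L)² + c)/((π/L)² + 1) = (1 + c(L/π)²)/(1 + (L/π)²). With (π/L)² = 4*π^2/25 and c = 1/7, the largest admissible constant is α = ((π/L)² + c)/((π/L)² + 1).
Simplifying, α = (25 + 28*π^2)/(7*(25 + 4*π^2)).


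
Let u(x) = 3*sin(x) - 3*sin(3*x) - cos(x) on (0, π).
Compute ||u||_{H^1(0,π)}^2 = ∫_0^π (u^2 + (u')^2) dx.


||u||_{H^1(0,π)}^2 = 55*π

u'(x) = sin(x) + 3*cos(x) - 9*cos(3*x).
Expand u² and (u')² and integrate term by term on (0, π), using: for integers n ≥ 1, ∫_0^π sin²(nx) dx = ∫_0^π cos²(nx) dx = π/2; for n ≠ n', ∫_0^π sin(nx)sin(n'x) dx = ∫_0^π cos(nx)cos(n'x) dx = 0; and by product-to-sum, ∫_0^π sin(nx)cos(n'x) dx = ½∫_0^π [sin((n+n')x) + sin((n−n')x)] dx, which is 0 when n+n' is even and 2n/(n²−n'²) when n+n' is odd (it need not vanish on (0, π)).
  u² squared terms: (-1)²·∫cos(x)² dx = 1·π/2 = π/2;  (-3)²·∫sin(3x)² dx = 9·π/2 = 9*π/2;  (3)²·∫sin(x)² dx = 9·π/2 = 9*π/2.
  u² cross terms: 2·(-1)·(-3)·∫cos(x)·sin(3x) dx = 6·(0) = 0;  2·(-1)·(3)·∫cos(x)·sin(x) dx = -6·(0) = 0;  2·(-3)·(3)·∫sin(3x)·sin(x) dx = -18·(0) = 0.
  So ∫_0^π u² dx = π/2 + 9*π/2 + 9*π/2 + 0 + 0 + 0 = 19*π/2.
  (u')² squared terms: (-9)²·∫cos(3x)² dx = 81·π/2 = 81*π/2;  (3)²·∫cos(x)² dx = 9·π/2 = 9*π/2;  (1)²·∫sin(x)² dx = 1·π/2 = π/2.
  (u')² cross terms: 2·(-9)·(3)·∫cos(3x)·cos(x) dx = -54·(0) = 0;  2·(-9)·(1)·∫cos(3x)·sin(x) dx = -18·(0) = 0;  2·(3)·(1)·∫cos(x)·sin(x) dx = 6·(0) = 0.
  So ∫_0^π (u')² dx = 81*π/2 + 9*π/2 + π/2 + 0 + 0 + 0 = 91*π/2.
||u||_{H^1}^2 = (19*π/2) + (91*π/2) = 55*π.


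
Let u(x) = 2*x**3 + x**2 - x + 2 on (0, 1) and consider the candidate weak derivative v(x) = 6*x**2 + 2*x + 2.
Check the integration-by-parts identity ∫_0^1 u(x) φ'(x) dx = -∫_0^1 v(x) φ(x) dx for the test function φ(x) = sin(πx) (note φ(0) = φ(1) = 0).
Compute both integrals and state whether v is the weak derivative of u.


LHS = -6/π + 24/π^3, RHS = -12/π + 24/π^3. No, v is not the weak derivative of u.

u(x) = 2*x**3 + x**2 - x + 2, classical derivative u'(x) = 6*x**2 + 2*x - 1.
φ(x) = sin(πx), so φ'(x) = π*cos(π*x).
Note φ(0) = φ(1) = 0, so the boundary term u·φ vanishes.
LHS = ∫_0^1 u(x) φ'(x) dx = ∫_0^1 (2*π*x^3*cos(π*x) + π*x^2*cos(π*x) - π*x*cos(π*x) + 2*π*cos(π*x)) dx. Term by term:
  ∫_0^1 2*π*cos(π*x) dx = 0;  ∫_0^1 π*x^2*cos(π*x) dx = -2/π;  ∫_0^1 -π*x*cos(π*x) dx = 2/π;
  ∫_0^1 2*π*x^3*cos(π*x) dx = -6/π + 24/π^3.
Sum: 0 − 2/π + 2/π + -6/π + 24/π^3 = -6/π + 24/π^3.
So LHS = -6/π + 24/π^3.
∫_0^1 v(x) φ(x) dx = ∫_0^1 (6*x^2*sin(π*x) + 2*x*sin(π*x) + 2*sin(π*x)) dx. Term by term:
  ∫_0^1 2*sin(π*x) dx = 4/π;  ∫_0^1 2*x*sin(π*x) dx = 2/π;  ∫_0^1 6*x^2*sin(π*x) dx = -24/π^3 + 6/π.
Sum: 4/π + 2/π + -24/π^3 + 6/π = -24/π^3 + 12/π.
So RHS = -∫_0^1 v(x) φ(x) dx = -12/π + 24/π^3.
LHS − RHS = 6/π ≠ 0, so the identity fails.
(For a valid weak derivative the identity must hold for EVERY test function, in particular this one. The failure shows v is NOT the weak derivative of u.)
Correct weak derivative would be u'(x) = 6*x**2 + 2*x - 1.


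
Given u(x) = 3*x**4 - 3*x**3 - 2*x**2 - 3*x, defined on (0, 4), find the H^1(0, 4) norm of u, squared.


||u||_{H^1}^2 = 31213508/105

The H^1 norm (squared) on an interval (0, L) is
  ||u||_{H^1}^2 = ∫_0^L u(x)^2 dx + ∫_0^L u'(x)^2 dx.
Compute u'(x) = 12*x**3 - 9*x**2 - 4*x - 3.
Then u(x)^2 = 9*x**8 - 18*x**7 - 3*x**6 - 6*x**5 + 22*x**4 + 12*x**3 + 9*x**2 and u'(x)^2 = 144*x**6 - 216*x**5 - 15*x**4 + 70*x**2 + 24*x + 9.
Integrate each monomial from 0 to 4 using ∫_0^4 c·x^n dx = c·4^(n+1)/(n+1):
  ∫_0^4 u(x)^2 dx = ∫_0^4 (9*x^8 - 18*x^7 - 3*x^6 - 6*x^5 + 22*x^4 + 12*x^3 + 9*x^2) dx. Term by term:
    ∫_0^4 9*x^8 dx = 262144;  ∫_0^4 -18*x^7 dx = -147456;  ∫_0^4 -3*x^6 dx = -49152/7;
    ∫_0^4 -6*x^5 dx = -4096;  ∫_0^4 22*x^4 dx = 22528/5;  ∫_0^4 12*x^3 dx = 768;
    ∫_0^4 9*x^2 dx = 192.
  Sum: 262144 − 147456 − 49152/7 − 4096 + 22528/5 + 768 + 192 = 3816256/35.
  ∫_0^4 u'(x)^2 dx = ∫_0^4 (144*x^6 - 216*x^5 - 15*x^4 + 70*x^2 + 24*x + 9) dx. Term by term:
    ∫_0^4 144*x^6 dx = 2359296/7;  ∫_0^4 -216*x^5 dx = -147456;  ∫_0^4 -15*x^4 dx = -3072;
    ∫_0^4 70*x^2 dx = 4480/3;  ∫_0^4 24*x dx = 192;  ∫_0^4 9 dx = 36.
  Sum: 2359296/7 − 147456 − 3072 + 4480/3 + 192 + 36 = 3952948/21.
Adding: ||u||_{H^1}^2 = 3816256/35 + 3952948/21 = 31213508/105.


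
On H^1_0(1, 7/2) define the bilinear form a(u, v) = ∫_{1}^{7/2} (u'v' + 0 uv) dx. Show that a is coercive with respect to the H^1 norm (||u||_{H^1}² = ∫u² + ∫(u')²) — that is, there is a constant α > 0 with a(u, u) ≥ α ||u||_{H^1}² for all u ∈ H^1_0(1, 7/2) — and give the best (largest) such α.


α = 4*π^2/(25 + 4*π^2)

Coercivity of a(·,·) on H^1_0(1, 7/2) means a(u, u) ≥ α ||u||_{H^1}² for every u ∈ H^1_0.
The interval has length L = 5/2, and Poincaré/coercivity depend only on L. Here a(u, u) = ∫(u')² + (0)·∫u².
Here c = 0, so a(u,u) = ∫(u')² alone. The condition a(u,u) ≥ α||u||_{H^1}² reads (1−α)∫(u')² ≥ (α−c)∫u². Any admissible α is ≤ 1 (rapidly oscillating u have ∫u²/∫(u')² → 0), and α = 1 would force 0 ≥ (1−c)∫u², impossible since c < 1; so 1−α > 0. By the sharp Poincaré inequality on H^1_0 of an interval of length L, ∫(u')² ≥ (π/L)²∫u² with equality for the first sine mode sin(π(x−x₀)/L) (x₀ the left endpoint), so the inequality holds for all u iff (1−α)(π/L)² ≥ α − c, i.e. α ≤ ((π/L)² + c)/((π/L)² + 1) = (1 + c(L/π)²)/(1 + (L/π)²). (Direct route, valid since c ≤ 0: Poincaré gives c∫u² ≥ c(L/π)²∫(u')², so a(u,u) ≥ (1 + c(L/π)²)∫(u')², while ||u||_{H^1}² ≤ (1 + (L/π)²)∫(u')²; dividing yields the same α.) With (π/L)² = 4*π^2/25 and c = 0, the largest admissible constant is α = ((π/L)² + c)/((π/L)² + 1).
Simplifying, α = 4*π^2/(25 + 4*π^2).


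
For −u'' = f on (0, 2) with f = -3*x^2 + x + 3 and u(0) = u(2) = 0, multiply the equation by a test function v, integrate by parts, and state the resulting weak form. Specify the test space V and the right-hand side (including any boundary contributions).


V = H^1_0(0, 2) (so v(0) = v(2) = 0); weak form: ∫_0^2 u'v' dx = ∫_0^2 (-3*x^2 + x + 3) v dx for all v ∈ V.

Multiply both sides by a test function v and integrate from 0 to 2:
  ∫_0^2 −u''(x) v(x) dx = ∫_0^2 f(x) v(x) dx.
Integrate the LHS by parts once:
  ∫_0^2 −u'' v dx = −[u'(x) v(x)]_0^2 + ∫_0^2 u'(x) v'(x) dx.
Thus ∫_0^2 u'(x) v'(x) dx = ∫_0^2 f(x) v(x) dx + [u'(x) v(x)]_0^2.
Choose V so that boundary terms are either known or forced to vanish.
u is Dirichlet: u(0) = u(2) = 0. Let V = H^1_0(0, 2); then v(0) = v(2) = 0, and [u' v]_0^2 = 0.
Weak formulation: find u (satisfying any essential BC) such that ∫_0^2 u'(x) v'(x) dx = ∫_0^2 f v dx for all v ∈ V.
Substituting f(x) = -3*x^2 + x + 3, the right-hand side is ∫_0^2 (-3*x^2 + x + 3) v dx.


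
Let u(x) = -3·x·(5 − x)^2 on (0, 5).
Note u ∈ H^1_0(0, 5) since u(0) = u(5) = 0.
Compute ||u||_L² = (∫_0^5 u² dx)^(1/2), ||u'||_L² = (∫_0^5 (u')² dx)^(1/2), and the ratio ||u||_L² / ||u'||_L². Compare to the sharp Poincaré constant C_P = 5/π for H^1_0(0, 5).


||u||_L² / ||u'||_L² = 5*sqrt(14)/14 < C_P = 5/π.

u(x) = -3·x·(5 − x)^2, so u'(x) = 3*(5 - 3*x)*(x - 5).
u(x) = -3·x·(5 − x)^2 vanishes at x = 0 and x = 5, so u ∈ H^1_0(0, 5). Differentiate via the product rule and integrate the resulting polynomials term by term.
  ∫_0^5 u² dx = ∫_0^5 (9*x^6 - 180*x^5 + 1350*x^4 - 4500*x^3 + 5625*x^2) dx. Term by term:
    ∫_0^5 9*x^6 dx = 703125/7;  ∫_0^5 -180*x^5 dx = -468750;  ∫_0^5 1350*x^4 dx = 843750;
    ∫_0^5 -4500*x^3 dx = -703125;  ∫_0^5 5625*x^2 dx = 234375.
  Sum: 703125/7 − 468750 + 843750 − 703125 + 234375 = 46875/7.
  ∫_0^5 (u')² dx = ∫_0^5 (81*x^4 - 1080*x^3 + 4950*x^2 - 9000*x + 5625) dx. Term by term:
    ∫_0^5 81*x^4 dx = 50625;  ∫_0^5 -1080*x^3 dx = -168750;  ∫_0^5 4950*x^2 dx = 206250;
    ∫_0^5 -9000*x dx = -112500;  ∫_0^5 5625 dx = 28125.
  Sum: 50625 − 168750 + 206250 − 112500 + 28125 = 3750.
∫_0^5 u² dx = 46875/7, so ||u||_L² = 125*sqrt(21)/7.
∫_0^5 (u')² dx = 3750, so ||u'||_L² = 25*sqrt(6).
Ratio ||u||_L² / ||u'||_L² = 5*sqrt(14)/14.
Sharp Poincaré constant on H^1_0(0, 5) is C_P = L/π = 5/π, achieved by sin(π/5·x).
A polynomial bump cannot attain the sharp Poincaré constant (only the first sine eigenfunction does), so the ratio is strictly less than C_P, consistent with ||u||_L² ≤ C_P ||u'||_L².


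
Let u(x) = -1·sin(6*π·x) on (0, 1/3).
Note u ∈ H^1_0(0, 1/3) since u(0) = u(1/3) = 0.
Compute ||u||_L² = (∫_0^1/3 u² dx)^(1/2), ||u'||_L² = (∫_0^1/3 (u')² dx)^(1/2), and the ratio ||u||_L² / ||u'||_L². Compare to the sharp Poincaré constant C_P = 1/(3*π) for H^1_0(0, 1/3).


||u||_L² / ||u'||_L² = 1/(6*π) < C_P = 1/(3*π).

u(x) = -1·sin(6*π·x), so u'(x) = -6*π*cos(6*π*x).
Writing u(x) = A·sin(kπx/L) with A = -1 and k = 2, use ∫_0^L sin²(kπx/L) dx = L/2 and ∫_0^L cos²(kπx/L) dx = L/2.
u² = 1·sin²(6*π·x) and (u')² = 36*π^2·cos²(6*π·x), and each of sin², cos² integrates to L/2 = 1/6 over (0, 1/3).
∫_0^1/3 u² dx = 1/6, so ||u||_L² = sqrt(6)/6.
∫_0^1/3 (u')² dx = 6*π^2, so ||u'||_L² = sqrt(6)*π.
Ratio ||u||_L² / ||u'||_L² = 1/(6*π).
Sharp Poincaré constant on H^1_0(0, 1/3) is C_P = L/π = 1/(3*π), achieved by sin(3*π·x).
This is the k = 2 harmonic; the ratio L/(kπ) is strictly less than C_P = L/π, consistent with the sharp inequality ||u||_L² ≤ C_P ||u'||_L².


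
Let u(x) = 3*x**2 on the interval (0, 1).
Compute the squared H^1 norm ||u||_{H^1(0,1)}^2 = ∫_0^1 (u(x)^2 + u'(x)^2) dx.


||u||_{H^1}^2 = 69/5

The H^1 norm (squared) on an interval (0, L) is
  ||u||_{H^1}^2 = ∫_0^L u(x)^2 dx + ∫_0^L u'(x)^2 dx.
Compute u'(x) = 6*x.
Then u(x)^2 = 9*x**4 and u'(x)^2 = 36*x**2.
Integrate each monomial from 0 to 1 using ∫_0^1 c·x^n dx = c·1^(n+1)/(n+1):
  ∫_0^1 u(x)^2 dx = ∫_0^1 (9*x^4) dx. Term by term:
    ∫_0^1 9*x^4 dx = 9/5.
  ∫_0^1 u'(x)^2 dx = ∫_0^1 (36*x^2) dx. Term by term:
    ∫_0^1 36*x^2 dx = 12.
Adding: ||u||_{H^1}^2 = 9/5 + 12 = 69/5.


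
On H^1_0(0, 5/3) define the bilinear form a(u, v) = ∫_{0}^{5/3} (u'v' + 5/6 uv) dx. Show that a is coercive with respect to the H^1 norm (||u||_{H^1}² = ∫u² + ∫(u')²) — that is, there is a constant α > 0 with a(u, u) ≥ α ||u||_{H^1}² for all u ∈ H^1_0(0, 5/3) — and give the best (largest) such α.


α = (125 + 54*π^2)/(6*(25 + 9*π^2))

Coercivity of a(·,·) on H^1_0(0, 5/3) means a(u, u) ≥ α ||u||_{H^1}² for every u ∈ H^1_0.
The interval has length L = 5/3, and Poincaré/coercivity depend only on L. Here a(u, u) = ∫(u')² + (5/6)·∫u².
Here 0 < c = 5/6 < 1. The condition a(u,u) ≥ α||u||_{H^1}² reads (1−α)∫(u')² ≥ (α−c)∫u². Any admissible α is ≤ 1 (rapidly oscillating u have ∫u²/∫(u')² → 0), and α = 1 would force 0 ≥ (1−c)∫u², impossible since c < 1; so 1−α > 0. By the sharp Poincaré inequality on H^1_0 of an interval of length L, ∫(u')² ≥ (π/L)²∫u² with equality for the first sine mode sin(π(x−x₀)/L) (x₀ the left endpoint), so the inequality holds for all u iff (1−α)(π/L)² ≥ α − c, i.e. α ≤ ((π/L)² + c)/((π/L)² + 1) = (1 + c(L/π)²)/(1 + (L/π)²). With (π/L)² = 9*π^2/25 and c = 5/6, the largest admissible constant is α = ((π/L)² + c)/((π/L)² + 1).
Simplifying, α = (125 + 54*π^2)/(6*(25 + 9*π^2)).


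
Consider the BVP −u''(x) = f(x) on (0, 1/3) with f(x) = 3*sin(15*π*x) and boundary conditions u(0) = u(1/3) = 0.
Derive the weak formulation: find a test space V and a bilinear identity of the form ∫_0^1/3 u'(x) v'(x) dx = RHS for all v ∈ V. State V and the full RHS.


V = H^1_0(0, 1/3) (so v(0) = v(1/3) = 0); weak form: ∫_0^1/3 u'v' dx = ∫_0^1/3 (3*sin(15*π*x)) v dx for all v ∈ V.

Multiply both sides by a test function v and integrate from 0 to 1/3:
  ∫_0^1/3 −u''(x) v(x) dx = ∫_0^1/3 f(x) v(x) dx.
Integrate the LHS by parts once:
  ∫_0^1/3 −u'' v dx = −[u'(x) v(x)]_0^1/3 + ∫_0^1/3 u'(x) v'(x) dx.
Thus ∫_0^1/3 u'(x) v'(x) dx = ∫_0^1/3 f(x) v(x) dx + [u'(x) v(x)]_0^1/3.
Choose V so that boundary terms are either known or forced to vanish.
u is Dirichlet: u(0) = u(1/3) = 0. Let V = H^1_0(0, 1/3); then v(0) = v(1/3) = 0, and [u' v]_0^1/3 = 0.
Weak formulation: find u (satisfying any essential BC) such that ∫_0^1/3 u'(x) v'(x) dx = ∫_0^1/3 f v dx for all v ∈ V.
Substituting f(x) = 3*sin(15*π*x), the right-hand side is ∫_0^1/3 (3*sin(15*π*x)) v dx.


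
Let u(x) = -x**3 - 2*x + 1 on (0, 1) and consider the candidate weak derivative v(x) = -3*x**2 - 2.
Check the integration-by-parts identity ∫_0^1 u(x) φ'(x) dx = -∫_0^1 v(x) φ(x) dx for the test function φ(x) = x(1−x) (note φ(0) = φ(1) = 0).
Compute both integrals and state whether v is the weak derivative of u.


LHS = 29/60, RHS = 29/60. Yes, v = u' weakly.

u(x) = -x**3 - 2*x + 1, classical derivative u'(x) = -3*x**2 - 2.
φ(x) = x(1−x), so φ'(x) = 1 - 2*x.
Note φ(0) = φ(1) = 0, so the boundary term u·φ vanishes.
LHS = ∫_0^1 u(x) φ'(x) dx = ∫_0^1 (2*x^4 - x^3 + 4*x^2 - 4*x + 1) dx. Term by term:
  ∫_0^1 2*x^4 dx = 2/5;  ∫_0^1 -x^3 dx = -1/4;  ∫_0^1 4*x^2 dx = 4/3;
  ∫_0^1 -4*x dx = -2;  ∫_0^1 1 dx = 1.
Sum: 2/5 − 1/4 + 4/3 − 2 + 1 = 29/60.
So LHS = 29/60.
∫_0^1 v(x) φ(x) dx = ∫_0^1 (3*x^4 - 3*x^3 + 2*x^2 - 2*x) dx. Term by term:
  ∫_0^1 3*x^4 dx = 3/5;  ∫_0^1 -3*x^3 dx = -3/4;  ∫_0^1 2*x^2 dx = 2/3;
  ∫_0^1 -2*x dx = -1.
Sum: 3/5 − 3/4 + 2/3 − 1 = -29/60.
So RHS = -∫_0^1 v(x) φ(x) dx = 29/60.
LHS = RHS, so the identity holds for this test φ.
Moreover u is smooth here and v(x) = u'(x) = -3*x**2 - 2 pointwise, so the identity holds for every test function. Hence v is the weak derivative of u.


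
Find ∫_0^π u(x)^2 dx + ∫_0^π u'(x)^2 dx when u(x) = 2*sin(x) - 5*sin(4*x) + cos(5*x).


||u||_{H^1(0,π)}^2 = 2080/9 + 459*π/2

u'(x) = -5*sin(5*x) + 2*cos(x) - 20*cos(4*x).
Expand u² and (u')² and integrate term by term on (0, π), using: for integers n ≥ 1, ∫_0^π sin²(nx) dx = ∫_0^π cos²(nx) dx = π/2; for n ≠ n', ∫_0^π sin(nx)sin(n'x) dx = ∫_0^π cos(nx)cos(n'x) dx = 0; and by product-to-sum, ∫_0^π sin(nx)cos(n'x) dx = ½∫_0^π [sin((n+n')x) + sin((n−n')x)] dx, which is 0 when n+n' is even and 2n/(n²−n'²) when n+n' is odd (it need not vanish on (0, π)).
  u² squared terms: (-5)²·∫sin(4x)² dx = 25·π/2 = 25*π/2;  (2)²·∫sin(x)² dx = 4·π/2 = 2*π;  (1)²·∫cos(5x)² dx = 1·π/2 = π/2.
  u² cross terms: 2·(-5)·(2)·∫sin(4x)·sin(x) dx = -20·(0) = 0;  2·(-5)·(1)·∫sin(4x)·cos(5x) dx = -10·(-8/9) = 80/9;  2·(2)·(1)·∫sin(x)·cos(5x) dx = 4·(0) = 0.
  So ∫_0^π u² dx = 25*π/2 + 2*π + π/2 + 0 + 80/9 + 0 = 80/9 + 15*π.
  (u')² squared terms: (-20)²·∫cos(4x)² dx = 400·π/2 = 200*π;  (-5)²·∫sin(5x)² dx = 25·π/2 = 25*π/2;  (2)²·∫cos(x)² dx = 4·π/2 = 2*π.
  (u')² cross terms: 2·(-20)·(-5)·∫cos(4x)·sin(5x) dx = 200·(10/9) = 2000/9;  2·(-20)·(2)·∫cos(4x)·cos(x) dx = -80·(0) = 0;  2·(-5)·(2)·∫sin(5x)·cos(x) dx = -20·(0) = 0.
  So ∫_0^π (u')² dx = 200*π + 25*π/2 + 2*π + 2000/9 + 0 + 0 = 2000/9 + 429*π/2.
||u||_{H^1}^2 = (80/9 + 15*π) + (2000/9 + 429*π/2) = 2080/9 + 459*π/2.


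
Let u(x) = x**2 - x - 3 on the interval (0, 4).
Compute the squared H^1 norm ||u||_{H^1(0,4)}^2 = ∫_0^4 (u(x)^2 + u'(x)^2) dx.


||u||_{H^1}^2 = 1672/15

The H^1 norm (squared) on an interval (0, L) is
  ||u||_{H^1}^2 = ∫_0^L u(x)^2 dx + ∫_0^L u'(x)^2 dx.
Compute u'(x) = 2*x - 1.
Then u(x)^2 = x**4 - 2*x**3 - 5*x**2 + 6*x + 9 and u'(x)^2 = 4*x**2 - 4*x + 1.
Integrate each monomial from 0 to 4 using ∫_0^4 c·x^n dx = c·4^(n+1)/(n+1):
  ∫_0^4 u(x)^2 dx = ∫_0^4 (x^4 - 2*x^3 - 5*x^2 + 6*x + 9) dx. Term by term:
    ∫_0^4 x^4 dx = 1024/5;  ∫_0^4 -2*x^3 dx = -128;  ∫_0^4 -5*x^2 dx = -320/3;
    ∫_0^4 6*x dx = 48;  ∫_0^4 9 dx = 36.
  Sum: 1024/5 − 128 − 320/3 + 48 + 36 = 812/15.
  ∫_0^4 u'(x)^2 dx = ∫_0^4 (4*x^2 - 4*x + 1) dx. Term by term:
    ∫_0^4 4*x^2 dx = 256/3;  ∫_0^4 -4*x dx = -32;  ∫_0^4 1 dx = 4.
  Sum: 256/3 − 32 + 4 = 172/3.
Adding: ||u||_{H^1}^2 = 812/15 + 172/3 = 1672/15.


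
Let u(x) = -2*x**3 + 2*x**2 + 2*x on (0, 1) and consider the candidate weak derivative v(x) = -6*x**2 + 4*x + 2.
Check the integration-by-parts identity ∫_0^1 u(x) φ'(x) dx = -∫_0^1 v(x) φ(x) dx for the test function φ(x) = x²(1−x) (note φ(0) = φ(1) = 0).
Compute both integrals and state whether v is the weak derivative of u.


LHS = -1/6, RHS = -1/6. Yes, v = u' weakly.

u(x) = -2*x**3 + 2*x**2 + 2*x, classical derivative u'(x) = -6*x**2 + 4*x + 2.
φ(x) = x²(1−x), so φ'(x) = x*(2 - 3*x).
Note φ(0) = φ(1) = 0, so the boundary term u·φ vanishes.
LHS = ∫_0^1 u(x) φ'(x) dx = ∫_0^1 (6*x^5 - 10*x^4 - 2*x^3 + 4*x^2) dx. Term by term:
  ∫_0^1 6*x^5 dx = 1;  ∫_0^1 -10*x^4 dx = -2;  ∫_0^1 -2*x^3 dx = -1/2;
  ∫_0^1 4*x^2 dx = 4/3.
Sum: 1 − 2 − 1/2 + 4/3 = -1/6.
So LHS = -1/6.
∫_0^1 v(x) φ(x) dx = ∫_0^1 (6*x^5 - 10*x^4 + 2*x^3 + 2*x^2) dx. Term by term:
  ∫_0^1 6*x^5 dx = 1;  ∫_0^1 -10*x^4 dx = -2;  ∫_0^1 2*x^3 dx = 1/2;
  ∫_0^1 2*x^2 dx = 2/3.
Sum: 1 − 2 + 1/2 + 2/3 = 1/6.
So RHS = -∫_0^1 v(x) φ(x) dx = -1/6.
LHS = RHS, so the identity holds for this test φ.
Moreover u is smooth here and v(x) = u'(x) = -6*x**2 + 4*x + 2 pointwise, so the identity holds for every test function. Hence v is the weak derivative of u.


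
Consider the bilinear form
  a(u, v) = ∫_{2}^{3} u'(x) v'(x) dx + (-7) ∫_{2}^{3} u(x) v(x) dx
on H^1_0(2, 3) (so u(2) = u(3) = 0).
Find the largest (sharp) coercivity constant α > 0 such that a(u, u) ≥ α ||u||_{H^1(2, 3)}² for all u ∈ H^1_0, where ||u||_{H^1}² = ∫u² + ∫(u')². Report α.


α = (-7 + π^2)/(1 + π^2)

Coercivity of a(·,·) on H^1_0(2, 3) means a(u, u) ≥ α ||u||_{H^1}² for every u ∈ H^1_0.
The interval has length L = 1, and Poincaré/coercivity depend only on L. Here a(u, u) = ∫(u')² + (-7)·∫u².
Here c = -7 < 0 with |c| < (π/L)² = π^2, so coercivity still holds. The condition a(u,u) ≥ α||u||_{H^1}² reads (1−α)∫(u')² ≥ (α−c)∫u². Any admissible α is ≤ 1 (rapidly oscillating u have ∫u²/∫(u')² → 0), and α = 1 would force 0 ≥ (1−c)∫u², impossible since c < 1; so 1−α > 0. By the sharp Poincaré inequality on H^1_0 of an interval of length L, ∫(u')² ≥ (π/L)²∫u² with equality for the first sine mode sin(π(x−x₀)/L) (x₀ the left endpoint), so the inequality holds for all u iff (1−α)(π/L)² ≥ α − c, i.e. α ≤ ((π/L)² + c)/((π/L)² + 1) = (1 + c(L/π)²)/(1 + (L/π)²). (Direct route, valid since c ≤ 0: Poincaré gives c∫u² ≥ c(L/π)²∫(u')², so a(u,u) ≥ (1 + c(L/π)²)∫(u')², while ||u||_{H^1}² ≤ (1 + (L/π)²)∫(u')²; dividing yields the same α.) With (π/L)² = π^2 and c = -7, the largest admissible constant is α = ((π/L)² + c)/((π/L)² + 1).
Simplifying, α = (-7 + π^2)/(1 + π^2).


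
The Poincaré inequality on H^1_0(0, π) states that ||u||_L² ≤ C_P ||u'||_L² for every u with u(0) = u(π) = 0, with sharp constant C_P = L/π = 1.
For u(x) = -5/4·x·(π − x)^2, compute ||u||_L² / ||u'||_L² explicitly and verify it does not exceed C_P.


||u||_L² / ||u'||_L² = sqrt(14)*π/14 < C_P = 1.

u(x) = -5/4·x·(π − x)^2, so u'(x) = 5*(π - 3*x)*(x - π)/4.
u(x) = -5/4·x·(π − x)^2 vanishes at x = 0 and x = π, so u ∈ H^1_0(0, π). Differentiate via the product rule and integrate the resulting polynomials term by term.
  ∫_0^π u² dx = ∫_0^π (25*x^6/16 - 25*π*x^5/4 + 75*π^2*x^4/8 - 25*π^3*x^3/4 + 25*π^4*x^2/16) dx. Term by term:
    ∫_0^π 25*x^6/16 dx = 25*π^7/112;  ∫_0^π -25*π*x^5/4 dx = -25*π^7/24;  ∫_0^π 75*π^2*x^4/8 dx = 15*π^7/8;
    ∫_0^π -25*π^3*x^3/4 dx = -25*π^7/16;  ∫_0^π 25*π^4*x^2/16 dx = 25*π^7/48.
  Sum: 25*π^7/112 − 25*π^7/24 + 15*π^7/8 − 25*π^7/16 + 25*π^7/48 = 5*π^7/336.
  ∫_0^π (u')² dx = ∫_0^π (225*x^4/16 - 75*π*x^3/2 + 275*π^2*x^2/8 - 25*π^3*x/2 + 25*π^4/16) dx. Term by term:
    ∫_0^π 225*x^4/16 dx = 45*π^5/16;  ∫_0^π -75*π*x^3/2 dx = -75*π^5/8;  ∫_0^π 275*π^2*x^2/8 dx = 275*π^5/24;
    ∫_0^π -25*π^3*x/2 dx = -25*π^5/4;  ∫_0^π 25*π^4/16 dx = 25*π^5/16.
  Sum: 45*π^5/16 − 75*π^5/8 + 275*π^5/24 − 25*π^5/4 + 25*π^5/16 = 5*π^5/24.
∫_0^π u² dx = 5*π^7/336, so ||u||_L² = sqrt(105)*π^(7/2)/84.
∫_0^π (u')² dx = 5*π^5/24, so ||u'||_L² = sqrt(30)*π^(5/2)/12.
Ratio ||u||_L² / ||u'||_L² = sqrt(14)*π/14.
Sharp Poincaré constant on H^1_0(0, π) is C_P = L/π = 1, achieved by sin(x).
A polynomial bump cannot attain the sharp Poincaré constant (only the first sine eigenfunction does), so the ratio is strictly less than C_P, consistent with ||u||_L² ≤ C_P ||u'||_L².


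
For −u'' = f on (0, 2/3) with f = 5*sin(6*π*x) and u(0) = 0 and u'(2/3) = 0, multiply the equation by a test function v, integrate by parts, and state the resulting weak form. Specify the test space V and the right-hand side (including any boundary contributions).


V = {v ∈ H^1(0, 2/3) : v(0) = 0} (test functions vanish at x = 0 where u is specified); weak form: ∫_0^2/3 u'v' dx = ∫_0^2/3 (5*sin(6*π*x)) v dx for all v ∈ V.

Multiply both sides by a test function v and integrate from 0 to 2/3:
  ∫_0^2/3 −u''(x) v(x) dx = ∫_0^2/3 f(x) v(x) dx.
Integrate the LHS by parts once:
  ∫_0^2/3 −u'' v dx = −[u'(x) v(x)]_0^2/3 + ∫_0^2/3 u'(x) v'(x) dx.
Thus ∫_0^2/3 u'(x) v'(x) dx = ∫_0^2/3 f(x) v(x) dx + [u'(x) v(x)]_0^2/3.
Choose V so that boundary terms are either known or forced to vanish.
Mixed BC: u(0) = 0 (Dirichlet) and u'(2/3) = 0 (Neumann). Define V = {v ∈ H^1(0, 2/3) : v(0) = 0}. Then [u' v]_0^2/3 = u'(2/3)·v(2/3) − u'(0)·0 = 0.
Weak formulation: find u (satisfying any essential BC) such that ∫_0^2/3 u'(x) v'(x) dx = ∫_0^2/3 f v dx for all v ∈ V (Dirichlet at 0 absorbed into V; the Neumann datum at x = 2/3 is zero, so no boundary term remains).
Substituting f(x) = 5*sin(6*π*x), the right-hand side is ∫_0^2/3 (5*sin(6*π*x)) v dx.


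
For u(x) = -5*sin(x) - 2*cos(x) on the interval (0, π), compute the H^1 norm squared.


||u||_{H^1(0,π)}^2 = 29*π

u'(x) = 2*sin(x) - 5*cos(x).
Expand u² and (u')² and integrate term by term on (0, π), using: for integers n ≥ 1, ∫_0^π sin²(nx) dx = ∫_0^π cos²(nx) dx = π/2; for n ≠ n', ∫_0^π sin(nx)sin(n'x) dx = ∫_0^π cos(nx)cos(n'x) dx = 0; and by product-to-sum, ∫_0^π sin(nx)cos(n'x) dx = ½∫_0^π [sin((n+n')x) + sin((n−n')x)] dx, which is 0 when n+n' is even and 2n/(n²−n'²) when n+n' is odd (it need not vanish on (0, π)).
  u² squared terms: (-5)²·∫sin(x)² dx = 25·π/2 = 25*π/2;  (-2)²·∫cos(x)² dx = 4·π/2 = 2*π.
  u² cross terms: 2·(-5)·(-2)·∫sin(x)·cos(x) dx = 20·(0) = 0.
  So ∫_0^π u² dx = 25*π/2 + 2*π + 0 = 29*π/2.
  (u')² squared terms: (-5)²·∫cos(x)² dx = 25·π/2 = 25*π/2;  (2)²·∫sin(x)² dx = 4·π/2 = 2*π.
  (u')² cross terms: 2·(-5)·(2)·∫cos(x)·sin(x) dx = -20·(0) = 0.
  So ∫_0^π (u')² dx = 25*π/2 + 2*π + 0 = 29*π/2.
||u||_{H^1}^2 = (29*π/2) + (29*π/2) = 29*π.


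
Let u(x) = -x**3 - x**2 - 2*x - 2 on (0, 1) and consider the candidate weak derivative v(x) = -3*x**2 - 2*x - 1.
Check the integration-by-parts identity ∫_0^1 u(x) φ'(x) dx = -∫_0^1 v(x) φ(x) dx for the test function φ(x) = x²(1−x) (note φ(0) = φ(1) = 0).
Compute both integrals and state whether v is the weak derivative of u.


LHS = 11/30, RHS = 17/60. No, v is not the weak derivative of u.

u(x) = -x**3 - x**2 - 2*x - 2, classical derivative u'(x) = -3*x**2 - 2*x - 2.
φ(x) = x²(1−x), so φ'(x) = x*(2 - 3*x).
Note φ(0) = φ(1) = 0, so the boundary term u·φ vanishes.
LHS = ∫_0^1 u(x) φ'(x) dx = ∫_0^1 (3*x^5 + x^4 + 4*x^3 + 2*x^2 - 4*x) dx. Term by term:
  ∫_0^1 3*x^5 dx = 1/2;  ∫_0^1 x^4 dx = 1/5;  ∫_0^1 4*x^3 dx = 1;
  ∫_0^1 2*x^2 dx = 2/3;  ∫_0^1 -4*x dx = -2.
Sum: 1/2 + 1/5 + 1 + 2/3 − 2 = 11/30.
So LHS = 11/30.
∫_0^1 v(x) φ(x) dx = ∫_0^1 (3*x^5 - x^4 - x^3 - x^2) dx. Term by term:
  ∫_0^1 3*x^5 dx = 1/2;  ∫_0^1 -x^4 dx = -1/5;  ∫_0^1 -x^3 dx = -1/4;
  ∫_0^1 -x^2 dx = -1/3.
Sum: 1/2 − 1/5 − 1/4 − 1/3 = -17/60.
So RHS = -∫_0^1 v(x) φ(x) dx = 17/60.
LHS − RHS = 1/12 ≠ 0, so the identity fails.
(For a valid weak derivative the identity must hold for EVERY test function, in particular this one. The failure shows v is NOT the weak derivative of u.)
Correct weak derivative would be u'(x) = -3*x**2 - 2*x - 2.


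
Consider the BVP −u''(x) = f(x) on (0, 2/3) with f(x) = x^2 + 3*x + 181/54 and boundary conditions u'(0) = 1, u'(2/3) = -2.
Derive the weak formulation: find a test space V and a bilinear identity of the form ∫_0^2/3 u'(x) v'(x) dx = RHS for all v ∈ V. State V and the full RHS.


V = H^1(0, 2/3) (v unrestricted at boundary; u is determined up to an additive constant); weak form: ∫_0^2/3 u'v' dx = ∫_0^2/3 (x^2 + 3*x + 181/54) v dx − 2·v(2/3) − v(0) for all v ∈ V.

Multiply both sides by a test function v and integrate from 0 to 2/3:
  ∫_0^2/3 −u''(x) v(x) dx = ∫_0^2/3 f(x) v(x) dx.
Integrate the LHS by parts once:
  ∫_0^2/3 −u'' v dx = −[u'(x) v(x)]_0^2/3 + ∫_0^2/3 u'(x) v'(x) dx.
Thus ∫_0^2/3 u'(x) v'(x) dx = ∫_0^2/3 f(x) v(x) dx + [u'(x) v(x)]_0^2/3.
Choose V so that boundary terms are either known or forced to vanish.
u has inhomogeneous Neumann u'(0) = 1, u'(2/3) = -2. [u' v]_0^2/3 = (-2)·v(2/3) − (1)·v(0) = − 2·v(2/3) − v(0). Take V = H^1(0, 2/3); boundary term becomes part of RHS.
Weak formulation: find u (satisfying any essential BC) such that ∫_0^2/3 u'(x) v'(x) dx = ∫_0^2/3 f v dx − 2·v(2/3) − v(0) for all v ∈ V (Neumann data are natural BCs: they enter the RHS as boundary terms).
Substituting f(x) = x^2 + 3*x + 181/54, the right-hand side is ∫_0^2/3 (x^2 + 3*x + 181/54) v dx − 2·v(2/3) − v(0).
Compatibility check (pure Neumann): taking v ≡ 1 ∈ V gives 0 = ∫_0^2/3 f dx + (-2) − (1), i.e. ∫_0^2/3 f dx must equal u'(0) − u'(2/3) = 3. Indeed ∫_0^2/3 (x^2 + 3*x + 181/54) dx = 3, so the data are compatible. The solution is then unique only up to an additive constant (fix it e.g. by requiring ∫_0^2/3 u dx = 0).


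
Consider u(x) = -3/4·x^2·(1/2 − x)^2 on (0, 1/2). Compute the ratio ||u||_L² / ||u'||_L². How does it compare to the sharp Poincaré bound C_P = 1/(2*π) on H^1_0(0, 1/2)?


||u||_L² / ||u'||_L² = sqrt(3)/12 < C_P = 1/(2*π).

u(x) = -3/4·x^2·(1/2 − x)^2, so u'(x) = 3*x*(-8*x^2 + 6*x - 1)/8.
u(x) = -3/4·x^2·(1/2 − x)^2 vanishes at x = 0 and x = 1/2, so u ∈ H^1_0(0, 1/2). Differentiate via the product rule and integrate the resulting polynomials term by term.
  ∫_0^1/2 u² dx = ∫_0^1/2 (9*x^8/16 - 9*x^7/8 + 27*x^6/32 - 9*x^5/32 + 9*x^4/256) dx. Term by term:
    ∫_0^1/2 9*x^8/16 dx = 1/8192;  ∫_0^1/2 -9*x^7/8 dx = -9/16384;  ∫_0^1/2 27*x^6/32 dx = 27/28672;
    ∫_0^1/2 -9*x^5/32 dx = -3/4096;  ∫_0^1/2 9*x^4/256 dx = 9/40960.
  Sum: 1/8192 − 9/16384 + 27/28672 − 3/4096 + 9/40960 = 1/573440.
  ∫_0^1/2 (u')² dx = ∫_0^1/2 (9*x^6 - 27*x^5/2 + 117*x^4/16 - 27*x^3/16 + 9*x^2/64) dx. Term by term:
    ∫_0^1/2 9*x^6 dx = 9/896;  ∫_0^1/2 -27*x^5/2 dx = -9/256;  ∫_0^1/2 117*x^4/16 dx = 117/2560;
    ∫_0^1/2 -27*x^3/16 dx = -27/1024;  ∫_0^1/2 9*x^2/64 dx = 3/512.
  Sum: 9/896 − 9/256 + 117/2560 − 27/1024 + 3/512 = 3/35840.
∫_0^1/2 u² dx = 1/573440, so ||u||_L² = sqrt(35)/4480.
∫_0^1/2 (u')² dx = 3/35840, so ||u'||_L² = sqrt(105)/1120.
Ratio ||u||_L² / ||u'||_L² = sqrt(3)/12.
Sharp Poincaré constant on H^1_0(0, 1/2) is C_P = L/π = 1/(2*π), achieved by sin(2*π·x).
A polynomial bump cannot attain the sharp Poincaré constant (only the first sine eigenfunction does), so the ratio is strictly less than C_P, consistent with ||u||_L² ≤ C_P ||u'||_L².
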